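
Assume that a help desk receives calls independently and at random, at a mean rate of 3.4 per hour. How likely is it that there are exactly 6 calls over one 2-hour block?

0.1529

Over the interval, μ = 3.4 × 2 = 6.8 (a 2-hour block = 2 hours).
P(N = 6) = e^(−μ) μ^6/6! = e^(−6.8) · 6.8^6/720 ≈ 0.1529.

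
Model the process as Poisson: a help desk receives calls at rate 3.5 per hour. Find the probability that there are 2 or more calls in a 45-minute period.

0.7374

Over the interval, μ = 3.5 × 0.75 = 2.625 (a 45-minute period = 0.75 hours).
P(N ≥ 2) = 1 − P(N ≤ 1) = 1 − Σ_{j=0}^{1} e^(−μ) μ^j/j! ≈ 0.7374.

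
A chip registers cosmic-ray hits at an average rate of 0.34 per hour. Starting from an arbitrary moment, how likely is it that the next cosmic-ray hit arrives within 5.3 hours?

Inter-arrival times are exponential with rate λ = 0.34 per hour.
P(T ≤ 5.3) = 1 − e^(−λt) = 1 − e^(−0.34 × 5.3) = 1 − e^(−1.802) ≈ 0.8350.

0.8350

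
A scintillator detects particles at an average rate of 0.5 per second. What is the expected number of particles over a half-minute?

E[N] = λt = 0.5 × 30 = 15 (a half-minute = 30 seconds).

15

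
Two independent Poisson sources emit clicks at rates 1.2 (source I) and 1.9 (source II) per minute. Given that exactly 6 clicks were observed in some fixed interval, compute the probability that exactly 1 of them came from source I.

Given the total, each event is independently from source I with probability p = λ_I/(λ_I+λ_II) = 1.2/3.1 ≈ 0.3871.
So K ~ Binomial(6, 1.2/3.1): P(K = 1) = C(6,1) · (1.2/3.1)^1 · (1.9/3.1)^5 ≈ 0.2009.

0.2009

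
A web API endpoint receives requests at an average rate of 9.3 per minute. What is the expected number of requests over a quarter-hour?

139.5

E[N] = λt = 9.3 × 15 = 139.5 (a quarter-hour = 15 minutes).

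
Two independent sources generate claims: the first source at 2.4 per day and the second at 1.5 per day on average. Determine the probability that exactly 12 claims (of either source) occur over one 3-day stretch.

Independent Poisson processes superpose: combined rate λ = 2.4 + 1.5 = 3.9 per day.
Over the interval, μ = 3.9 × 3 = 11.7 (a 3-day stretch = 3 days).
P(N = 12) = e^(−11.7) · 11.7^12/12! ≈ 0.1139.

0.1139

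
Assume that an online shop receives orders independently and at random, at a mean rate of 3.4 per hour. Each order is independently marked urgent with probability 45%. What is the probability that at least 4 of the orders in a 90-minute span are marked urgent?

0.1996

Thinning: the orders that are marked urgent themselves form a Poisson process with rate 0.45 × 3.4 = 1.53 per hour.
Over the interval, μ = 1.53 × 1.5 = 2.295 (a 90-minute span = 1.5 hours).
P(N ≥ 4) = 1 − P(N ≤ 3) ≈ 0.1996.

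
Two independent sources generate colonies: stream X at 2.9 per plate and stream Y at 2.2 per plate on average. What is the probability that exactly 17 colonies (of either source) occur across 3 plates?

Independent Poisson processes superpose: combined rate λ = 2.9 + 2.2 = 5.1 per plate.
Over the interval, μ = 5.1 × 3 = 15.3 (3 plates).
P(N = 17) = e^(−15.3) · 15.3^17/17! ≈ 0.0879.

0.0879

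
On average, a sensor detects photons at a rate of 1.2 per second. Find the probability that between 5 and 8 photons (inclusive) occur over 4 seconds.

0.4679

Over the interval, μ = 1.2 × 4 = 4.8 (4 seconds).
P(5 ≤ N ≤ 8) = Σ_{j=5}^{8} e^(−4.8) · 4.8^j/j! ≈ 0.4679.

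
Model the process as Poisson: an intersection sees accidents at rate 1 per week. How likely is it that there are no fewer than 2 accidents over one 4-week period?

0.9084

Over the interval, μ = 1 × 4 = 4 (a 4-week period = 4 weeks).
P(N ≥ 2) = 1 − P(N ≤ 1) = 1 − Σ_{j=0}^{1} e^(−μ) μ^j/j! ≈ 0.9084.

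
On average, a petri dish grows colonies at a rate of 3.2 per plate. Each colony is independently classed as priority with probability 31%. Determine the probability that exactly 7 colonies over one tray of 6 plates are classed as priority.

Thinning: the colonies that are classed as priority themselves form a Poisson process with rate 0.31 × 3.2 = 0.992 per plate.
Over the interval, μ = 0.992 × 6 = 5.952 (a tray of 6 plates = 6 plates).
P(N = 7) = e^(−5.952) · 5.952^7/7! ≈ 0.1365.

0.1365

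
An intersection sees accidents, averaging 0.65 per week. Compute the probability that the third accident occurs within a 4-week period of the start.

0.4816

Over the interval, μ = 0.65 × 4 = 2.6 (a 4-week period = 4 weeks).
The third arrival falls in the interval iff at least 3 events occur there: P(S_3 ≤ t) = P(N ≥ 3) = 1 − P(N ≤ 2) ≈ 0.4816.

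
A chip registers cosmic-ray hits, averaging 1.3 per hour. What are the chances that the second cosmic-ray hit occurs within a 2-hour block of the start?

0.7326

Over the interval, μ = 1.3 × 2 = 2.6 (a 2-hour block = 2 hours).
The second arrival falls in the interval iff at least 2 events occur there: P(S_2 ≤ t) = P(N ≥ 2) = 1 − P(N ≤ 1) ≈ 0.7326.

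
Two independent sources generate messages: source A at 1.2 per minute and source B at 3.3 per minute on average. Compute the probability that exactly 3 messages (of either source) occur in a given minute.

0.1687

Independent Poisson processes superpose: combined rate λ = 1.2 + 3.3 = 4.5 per minute.
So μ = 4.5.
P(N = 3) = e^(−4.5) · 4.5^3/3! ≈ 0.1687.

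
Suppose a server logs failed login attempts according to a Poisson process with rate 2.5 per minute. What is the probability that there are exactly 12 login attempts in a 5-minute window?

Over the interval, μ = 2.5 × 5 = 12.5 (a 5-minute window = 5 minutes).
P(N = 12) = e^(−μ) μ^12/12! = e^(−12.5) · 12.5^12/479001600 ≈ 0.1132.

0.1132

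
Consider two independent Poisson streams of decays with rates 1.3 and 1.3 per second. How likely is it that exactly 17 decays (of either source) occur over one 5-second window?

Independent Poisson processes superpose: combined rate λ = 1.3 + 1.3 = 2.6 per second.
Over the interval, μ = 2.6 × 5 = 13 (a 5-second window = 5 seconds).
P(N = 17) = e^(−13) · 13^17/17! ≈ 0.0550.

0.0550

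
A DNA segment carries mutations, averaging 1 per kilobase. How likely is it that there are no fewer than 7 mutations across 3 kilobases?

0.0335

Over the interval, μ = 1 × 3 = 3 (3 kilobases).
P(N ≥ 7) = 1 − P(N ≤ 6) = 1 − Σ_{j=0}^{6} e^(−μ) μ^j/j! ≈ 0.0335.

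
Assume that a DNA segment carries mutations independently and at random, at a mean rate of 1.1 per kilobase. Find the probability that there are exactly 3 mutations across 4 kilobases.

0.1743

Over the interval, μ = 1.1 × 4 = 4.4 (4 kilobases).
P(N = 3) = e^(−μ) μ^3/3! = e^(−4.4) · 4.4^3/6 ≈ 0.1743.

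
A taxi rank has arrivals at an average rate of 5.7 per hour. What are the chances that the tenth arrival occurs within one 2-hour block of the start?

Over the interval, μ = 5.7 × 2 = 11.4 (a 2-hour block = 2 hours).
The tenth arrival falls in the interval iff at least 10 events occur there: P(S_10 ≤ t) = P(N ≥ 10) = 1 − P(N ≤ 9) ≈ 0.7013.

0.7013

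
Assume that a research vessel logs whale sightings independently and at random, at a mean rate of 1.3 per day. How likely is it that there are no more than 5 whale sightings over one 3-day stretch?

Over the interval, μ = 1.3 × 3 = 3.9 (a 3-day stretch = 3 days).
P(N ≤ 5) = Σ_{j=0}^{5} e^(−μ) μ^j/j! ≈ 0.8006.

0.8006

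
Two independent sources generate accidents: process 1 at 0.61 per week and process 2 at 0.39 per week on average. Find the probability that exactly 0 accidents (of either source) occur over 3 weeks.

Independent Poisson processes superpose: combined rate λ = 0.61 + 0.39 = 1 per week.
Over the interval, μ = 1 × 3 = 3 (3 weeks).
P(N = 0) = e^(−3) · 3^0/0! ≈ 0.0498.

0.0498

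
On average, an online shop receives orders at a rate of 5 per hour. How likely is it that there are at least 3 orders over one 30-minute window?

0.4562

Over the interval, μ = 5 × 0.5 = 2.5 (a 30-minute window = 0.5 hours).
P(N ≥ 3) = 1 − P(N ≤ 2) = 1 − Σ_{j=0}^{2} e^(−μ) μ^j/j! ≈ 0.4562.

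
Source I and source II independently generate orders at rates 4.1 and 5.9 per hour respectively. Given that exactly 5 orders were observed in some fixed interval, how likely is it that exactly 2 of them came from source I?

0.3452

Given the total, each event is independently from source I with probability p = λ_I/(λ_I+λ_II) = 4.1/10 = 0.4100.
So K ~ Binomial(5, 4.1/10): P(K = 2) = C(5,2) · (4.1/10)^2 · (5.9/10)^3 ≈ 0.3452.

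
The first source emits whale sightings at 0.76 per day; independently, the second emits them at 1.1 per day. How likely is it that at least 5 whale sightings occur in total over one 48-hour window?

0.3166

Independent Poisson processes superpose: combined rate λ = 0.76 + 1.1 = 1.86 per day.
Over the interval, μ = 1.86 × 2 = 3.72 (a 48-hour window = 2 days).
P(N ≥ 5) = 1 − P(N ≤ 4) ≈ 0.3166.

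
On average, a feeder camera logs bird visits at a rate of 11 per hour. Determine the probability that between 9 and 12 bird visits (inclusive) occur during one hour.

With mean μ = 11 per hour,
P(9 ≤ N ≤ 12) = Σ_{j=9}^{12} e^(−11) · 11^j/j! ≈ 0.4567.

0.4567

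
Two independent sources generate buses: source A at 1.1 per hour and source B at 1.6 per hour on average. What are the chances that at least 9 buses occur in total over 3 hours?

0.4214

Independent Poisson processes superpose: combined rate λ = 1.1 + 1.6 = 2.7 per hour.
Over the interval, μ = 2.7 × 3 = 8.1 (3 hours).
P(N ≥ 9) = 1 − P(N ≤ 8) ≈ 0.4214.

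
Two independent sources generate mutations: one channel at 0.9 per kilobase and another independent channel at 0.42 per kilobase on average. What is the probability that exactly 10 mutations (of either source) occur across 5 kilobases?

0.0588

Independent Poisson processes superpose: combined rate λ = 0.9 + 0.42 = 1.32 per kilobase.
Over the interval, μ = 1.32 × 5 = 6.6 (5 kilobases).
P(N = 10) = e^(−6.6) · 6.6^10/10! ≈ 0.0588.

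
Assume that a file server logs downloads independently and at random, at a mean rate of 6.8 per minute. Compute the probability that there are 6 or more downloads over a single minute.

0.6730

With mean μ = 6.8 per minute,
P(N ≥ 6) = 1 − P(N ≤ 5) = 1 − Σ_{j=0}^{5} e^(−μ) μ^j/j! ≈ 0.6730.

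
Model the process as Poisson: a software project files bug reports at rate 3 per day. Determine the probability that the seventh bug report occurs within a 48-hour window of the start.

Over the interval, μ = 3 × 2 = 6 (a 48-hour window = 2 days).
The seventh arrival falls in the interval iff at least 7 events occur there: P(S_7 ≤ t) = P(N ≥ 7) = 1 − P(N ≤ 6) ≈ 0.3937.

0.3937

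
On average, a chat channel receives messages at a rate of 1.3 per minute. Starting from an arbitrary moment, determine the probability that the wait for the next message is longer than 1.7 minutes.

The wait for the next event is exponential with rate λ = 1.3 per minute.
P(T > 1.7) = e^(−λt) = e^(−1.3 × 1.7) = e^(−2.21) ≈ 0.1097.

0.1097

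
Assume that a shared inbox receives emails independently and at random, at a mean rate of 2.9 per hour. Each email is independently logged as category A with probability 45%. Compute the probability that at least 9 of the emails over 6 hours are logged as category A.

0.3837

Thinning: the emails that are logged as category A themselves form a Poisson process with rate 0.45 × 2.9 = 1.305 per hour.
Over the interval, μ = 1.305 × 6 = 7.83 (6 hours).
P(N ≥ 9) = 1 − P(N ≤ 8) ≈ 0.3837.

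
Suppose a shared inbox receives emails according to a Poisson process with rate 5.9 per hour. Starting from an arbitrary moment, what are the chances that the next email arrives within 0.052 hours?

0.2642

Inter-arrival times are exponential with rate λ = 5.9 per hour.
P(T ≤ 0.052) = 1 − e^(−λt) = 1 − e^(−5.9 × 0.052) = 1 − e^(−0.3068) ≈ 0.2642.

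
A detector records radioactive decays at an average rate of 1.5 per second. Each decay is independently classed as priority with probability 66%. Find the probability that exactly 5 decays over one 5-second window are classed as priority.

Thinning: the decays that are classed as priority themselves form a Poisson process with rate 0.66 × 1.5 = 0.99 per second.
Over the interval, μ = 0.99 × 5 = 4.95 (a 5-second window = 5 seconds).
P(N = 5) = e^(−4.95) · 4.95^5/5! ≈ 0.1754.

0.1754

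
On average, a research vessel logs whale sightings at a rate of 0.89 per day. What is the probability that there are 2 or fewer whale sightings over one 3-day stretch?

Over the interval, μ = 0.89 × 3 = 2.67 (a 3-day stretch = 3 days).
P(N ≤ 2) = Σ_{j=0}^{2} e^(−μ) μ^j/j! ≈ 0.5010.

0.5010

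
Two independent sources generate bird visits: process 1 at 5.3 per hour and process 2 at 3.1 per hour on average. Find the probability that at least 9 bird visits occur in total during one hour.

Independent Poisson processes superpose: combined rate λ = 5.3 + 3.1 = 8.4 per hour.
So μ = 8.4.
P(N ≥ 9) = 1 − P(N ≤ 8) ≈ 0.4631.

0.4631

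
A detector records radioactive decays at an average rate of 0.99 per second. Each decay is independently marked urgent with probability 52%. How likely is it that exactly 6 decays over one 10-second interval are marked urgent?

0.1502

Thinning: the decays that are marked urgent themselves form a Poisson process with rate 0.52 × 0.99 = 0.5148 per second.
Over the interval, μ = 0.5148 × 10 = 5.148 (a 10-second interval = 10 seconds).
P(N = 6) = e^(−5.148) · 5.148^6/6! ≈ 0.1502.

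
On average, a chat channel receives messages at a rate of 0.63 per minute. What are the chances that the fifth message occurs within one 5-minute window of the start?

0.2105

Over the interval, μ = 0.63 × 5 = 3.15 (a 5-minute window = 5 minutes).
The fifth arrival falls in the interval iff at least 5 events occur there: P(S_5 ≤ t) = P(N ≥ 5) = 1 − P(N ≤ 4) ≈ 0.2105.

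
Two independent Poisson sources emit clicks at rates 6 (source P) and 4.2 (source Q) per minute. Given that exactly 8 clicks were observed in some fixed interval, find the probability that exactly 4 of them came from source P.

0.2409

Given the total, each event is independently from source P with probability p = λ_P/(λ_P+λ_Q) = 6/10.2 ≈ 0.5882.
So K ~ Binomial(8, 6/10.2): P(K = 4) = C(8,4) · (6/10.2)^4 · (4.2/10.2)^4 ≈ 0.2409.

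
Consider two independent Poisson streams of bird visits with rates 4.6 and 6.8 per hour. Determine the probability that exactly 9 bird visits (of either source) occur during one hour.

0.1003

Independent Poisson processes superpose: combined rate λ = 4.6 + 6.8 = 11.4 per hour.
So μ = 11.4.
P(N = 9) = e^(−11.4) · 11.4^9/9! ≈ 0.1003.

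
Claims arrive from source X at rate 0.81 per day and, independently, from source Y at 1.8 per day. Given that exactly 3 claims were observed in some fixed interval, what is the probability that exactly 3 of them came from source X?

Given the total, each event is independently from source X with probability p = λ_X/(λ_X+λ_Y) = 0.81/2.61 ≈ 0.3103.
So K ~ Binomial(3, 0.81/2.61): P(K = 3) = C(3,3) · (0.81/2.61)^3 · (1.8/2.61)^0 ≈ 0.0299.

0.0299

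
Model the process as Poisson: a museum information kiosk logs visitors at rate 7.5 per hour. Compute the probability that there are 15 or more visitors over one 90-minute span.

0.1648

Over the interval, μ = 7.5 × 1.5 = 11.25 (a 90-minute span = 1.5 hours).
P(N ≥ 15) = 1 − P(N ≤ 14) = 1 − Σ_{j=0}^{14} e^(−μ) μ^j/j! ≈ 0.1648.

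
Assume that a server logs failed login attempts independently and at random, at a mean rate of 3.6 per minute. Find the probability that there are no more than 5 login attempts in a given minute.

With mean μ = 3.6 per minute,
P(N ≤ 5) = Σ_{j=0}^{5} e^(−μ) μ^j/j! ≈ 0.8441.

0.8441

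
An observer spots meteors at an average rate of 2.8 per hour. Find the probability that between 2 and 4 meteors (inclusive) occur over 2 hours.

0.3177

Over the interval, μ = 2.8 × 2 = 5.6 (2 hours).
P(2 ≤ N ≤ 4) = Σ_{j=2}^{4} e^(−5.6) · 5.6^j/j! ≈ 0.3177.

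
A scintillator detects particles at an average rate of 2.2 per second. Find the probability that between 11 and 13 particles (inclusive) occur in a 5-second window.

Over the interval, μ = 2.2 × 5 = 11 (a 5-second window = 5 seconds).
P(11 ≤ N ≤ 13) = Σ_{j=11}^{13} e^(−11) · 11^j/j! ≈ 0.3214.

0.3214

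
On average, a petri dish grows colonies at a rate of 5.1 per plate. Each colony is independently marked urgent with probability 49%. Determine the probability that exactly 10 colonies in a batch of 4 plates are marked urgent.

Thinning: the colonies that are marked urgent themselves form a Poisson process with rate 0.49 × 5.1 = 2.499 per plate.
Over the interval, μ = 2.499 × 4 = 9.996 (a batch of 4 plates = 4 plates).
P(N = 10) = e^(−9.996) · 9.996^10/10! ≈ 0.1251.

0.1251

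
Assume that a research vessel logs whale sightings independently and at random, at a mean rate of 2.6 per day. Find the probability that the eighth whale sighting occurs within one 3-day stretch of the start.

Over the interval, μ = 2.6 × 3 = 7.8 (a 3-day stretch = 3 days).
The eighth arrival falls in the interval iff at least 8 events occur there: P(S_8 ≤ t) = P(N ≥ 8) = 1 − P(N ≤ 7) ≈ 0.5188.

0.5188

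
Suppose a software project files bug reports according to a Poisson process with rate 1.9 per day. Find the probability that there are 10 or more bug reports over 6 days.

0.7013

Over the interval, μ = 1.9 × 6 = 11.4 (6 days).
P(N ≥ 10) = 1 − P(N ≤ 9) = 1 − Σ_{j=0}^{9} e^(−μ) μ^j/j! ≈ 0.7013.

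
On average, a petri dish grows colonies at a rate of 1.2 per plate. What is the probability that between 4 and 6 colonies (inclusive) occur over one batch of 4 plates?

Over the interval, μ = 1.2 × 4 = 4.8 (a batch of 4 plates = 4 plates).
P(4 ≤ N ≤ 6) = Σ_{j=4}^{6} e^(−4.8) · 4.8^j/j! ≈ 0.4966.

0.4966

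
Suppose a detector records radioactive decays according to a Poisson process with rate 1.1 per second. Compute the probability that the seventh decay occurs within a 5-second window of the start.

0.3140

Over the interval, μ = 1.1 × 5 = 5.5 (a 5-second window = 5 seconds).
The seventh arrival falls in the interval iff at least 7 events occur there: P(S_7 ≤ t) = P(N ≥ 7) = 1 − P(N ≤ 6) ≈ 0.3140.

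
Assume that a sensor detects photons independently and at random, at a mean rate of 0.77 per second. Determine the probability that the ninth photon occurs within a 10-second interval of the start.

Over the interval, μ = 0.77 × 10 = 7.7 (a 10-second interval = 10 seconds).
The ninth arrival falls in the interval iff at least 9 events occur there: P(S_9 ≤ t) = P(N ≥ 9) = 1 − P(N ≤ 8) ≈ 0.3657.

0.3657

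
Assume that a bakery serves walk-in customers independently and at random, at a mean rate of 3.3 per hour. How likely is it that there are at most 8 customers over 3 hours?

Over the interval, μ = 3.3 × 3 = 9.9 (3 hours).
P(N ≤ 8) = Σ_{j=0}^{8} e^(−μ) μ^j/j! ≈ 0.3442.

0.3442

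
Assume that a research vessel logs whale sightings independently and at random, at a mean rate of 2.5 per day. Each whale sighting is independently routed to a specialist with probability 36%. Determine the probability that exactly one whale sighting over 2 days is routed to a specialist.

Thinning: the whale sightings that are routed to a specialist themselves form a Poisson process with rate 0.36 × 2.5 = 0.9 per day.
Over the interval, μ = 0.9 × 2 = 1.8 (2 days).
P(N = 1) = e^(−1.8) · 1.8^1/1! ≈ 0.2975.

0.2975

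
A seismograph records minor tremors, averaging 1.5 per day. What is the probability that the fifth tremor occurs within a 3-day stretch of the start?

0.4679

Over the interval, μ = 1.5 × 3 = 4.5 (a 3-day stretch = 3 days).
The fifth arrival falls in the interval iff at least 5 events occur there: P(S_5 ≤ t) = P(N ≥ 5) = 1 − P(N ≤ 4) ≈ 0.4679.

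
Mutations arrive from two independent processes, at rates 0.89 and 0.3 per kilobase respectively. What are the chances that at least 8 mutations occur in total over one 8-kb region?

Independent Poisson processes superpose: combined rate λ = 0.89 + 0.3 = 1.19 per kilobase.
Over the interval, μ = 1.19 × 8 = 9.52 (an 8-kb region = 8 kilobases).
P(N ≥ 8) = 1 − P(N ≤ 7) ≈ 0.7334.

0.7334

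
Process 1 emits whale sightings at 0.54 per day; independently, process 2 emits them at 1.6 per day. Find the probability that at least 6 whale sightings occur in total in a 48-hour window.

0.2600

Independent Poisson processes superpose: combined rate λ = 0.54 + 1.6 = 2.14 per day.
Over the interval, μ = 2.14 × 2 = 4.28 (a 48-hour window = 2 days).
P(N ≥ 6) = 1 − P(N ≤ 5) ≈ 0.2600.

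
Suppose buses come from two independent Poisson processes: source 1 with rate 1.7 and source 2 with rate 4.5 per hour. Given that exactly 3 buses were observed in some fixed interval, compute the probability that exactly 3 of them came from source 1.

Given the total, each event is independently from source 1 with probability p = λ_1/(λ_1+λ_2) = 1.7/6.2 ≈ 0.2742.
So K ~ Binomial(3, 1.7/6.2): P(K = 3) = C(3,3) · (1.7/6.2)^3 · (4.5/6.2)^0 ≈ 0.0206.

0.0206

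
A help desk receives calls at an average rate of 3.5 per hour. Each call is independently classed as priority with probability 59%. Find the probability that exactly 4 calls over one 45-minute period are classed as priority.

Thinning: the calls that are classed as priority themselves form a Poisson process with rate 0.59 × 3.5 = 2.065 per hour.
Over the interval, μ = 2.065 × 0.75 = 1.54875 (a 45-minute period = 0.75 hours).
P(N = 4) = e^(−1.54875) · 1.54875^4/4! ≈ 0.0509.

0.0509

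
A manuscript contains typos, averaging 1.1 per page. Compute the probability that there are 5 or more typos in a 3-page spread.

0.2374

Over the interval, μ = 1.1 × 3 = 3.3 (a 3-page spread = 3 pages).
P(N ≥ 5) = 1 − P(N ≤ 4) = 1 − Σ_{j=0}^{4} e^(−μ) μ^j/j! ≈ 0.2374.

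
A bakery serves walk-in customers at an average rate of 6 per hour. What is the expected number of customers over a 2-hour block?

E[N] = λt = 6 × 2 = 12 (a 2-hour block = 2 hours).

12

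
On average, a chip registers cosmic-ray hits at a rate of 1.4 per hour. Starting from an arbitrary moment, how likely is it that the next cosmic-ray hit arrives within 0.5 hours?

Inter-arrival times are exponential with rate λ = 1.4 per hour.
P(T ≤ 0.5) = 1 − e^(−λt) = 1 − e^(−1.4 × 0.5) = 1 − e^(−0.7) ≈ 0.5034.

0.5034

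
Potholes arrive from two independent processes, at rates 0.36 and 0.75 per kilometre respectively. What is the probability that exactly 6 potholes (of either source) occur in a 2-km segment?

0.0181

Independent Poisson processes superpose: combined rate λ = 0.36 + 0.75 = 1.11 per kilometre.
Over the interval, μ = 1.11 × 2 = 2.22 (a 2-km segment = 2 kilometres).
P(N = 6) = e^(−2.22) · 2.22^6/6! ≈ 0.0181.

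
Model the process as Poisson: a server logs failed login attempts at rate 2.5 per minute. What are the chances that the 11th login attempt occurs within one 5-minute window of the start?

0.7029

Over the interval, μ = 2.5 × 5 = 12.5 (a 5-minute window = 5 minutes).
The 11th arrival falls in the interval iff at least 11 events occur there: P(S_11 ≤ t) = P(N ≥ 11) = 1 − P(N ≤ 10) ≈ 0.7029.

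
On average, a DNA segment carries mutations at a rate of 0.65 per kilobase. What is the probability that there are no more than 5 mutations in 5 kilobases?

Over the interval, μ = 0.65 × 5 = 3.25 (5 kilobases).
P(N ≤ 5) = Σ_{j=0}^{5} e^(−μ) μ^j/j! ≈ 0.8888.

0.8888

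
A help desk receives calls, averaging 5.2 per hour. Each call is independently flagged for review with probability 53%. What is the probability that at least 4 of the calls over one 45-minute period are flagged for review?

Thinning: the calls that are flagged for review themselves form a Poisson process with rate 0.53 × 5.2 = 2.756 per hour.
Over the interval, μ = 2.756 × 0.75 = 2.067 (a 45-minute period = 0.75 hours).
P(N ≥ 4) = 1 − P(N ≤ 3) ≈ 0.1552.

0.1552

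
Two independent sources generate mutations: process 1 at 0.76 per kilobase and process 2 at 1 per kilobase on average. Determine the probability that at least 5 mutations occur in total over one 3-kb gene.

0.6072

Independent Poisson processes superpose: combined rate λ = 0.76 + 1 = 1.76 per kilobase.
Over the interval, μ = 1.76 × 3 = 5.28 (a 3-kb gene = 3 kilobases).
P(N ≥ 5) = 1 − P(N ≤ 4) ≈ 0.6072.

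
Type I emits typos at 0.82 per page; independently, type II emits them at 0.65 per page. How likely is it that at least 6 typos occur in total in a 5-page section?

Independent Poisson processes superpose: combined rate λ = 0.82 + 0.65 = 1.47 per page.
Over the interval, μ = 1.47 × 5 = 7.35 (a 5-page section = 5 pages).
P(N ≥ 6) = 1 − P(N ≤ 5) ≈ 0.7417.

0.7417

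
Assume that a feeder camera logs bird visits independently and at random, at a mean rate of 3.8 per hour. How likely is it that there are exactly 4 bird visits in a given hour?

With mean μ = 3.8 per hour,
P(N = 4) = e^(−μ) μ^4/4! = e^(−3.8) · 3.8^4/24 ≈ 0.1944.

0.1944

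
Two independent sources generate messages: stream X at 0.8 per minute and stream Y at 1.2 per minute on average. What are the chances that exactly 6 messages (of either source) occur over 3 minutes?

Independent Poisson processes superpose: combined rate λ = 0.8 + 1.2 = 2 per minute.
Over the interval, μ = 2 × 3 = 6 (3 minutes).
P(N = 6) = e^(−6) · 6^6/6! ≈ 0.1606.

0.1606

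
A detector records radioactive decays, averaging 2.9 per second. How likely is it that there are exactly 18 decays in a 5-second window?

0.0632

Over the interval, μ = 2.9 × 5 = 14.5 (a 5-second window = 5 seconds).
P(N = 18) = e^(−μ) μ^18/18! = e^(−14.5) · 14.5^18/6402373705728000 ≈ 0.0632.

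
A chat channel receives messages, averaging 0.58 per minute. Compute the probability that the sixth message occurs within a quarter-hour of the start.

Over the interval, μ = 0.58 × 15 = 8.7 (a quarter-hour = 15 minutes).
The sixth arrival falls in the interval iff at least 6 events occur there: P(S_6 ≤ t) = P(N ≥ 6) = 1 − P(N ≤ 5) ≈ 0.8648.

0.8648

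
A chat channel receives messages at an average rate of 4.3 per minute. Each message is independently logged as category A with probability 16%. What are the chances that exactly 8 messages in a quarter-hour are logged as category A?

Thinning: the messages that are logged as category A themselves form a Poisson process with rate 0.16 × 4.3 = 0.688 per minute.
Over the interval, μ = 0.688 × 15 = 10.32 (a quarter-hour = 15 minutes).
P(N = 8) = e^(−10.32) · 10.32^8/8! ≈ 0.1052.

0.1052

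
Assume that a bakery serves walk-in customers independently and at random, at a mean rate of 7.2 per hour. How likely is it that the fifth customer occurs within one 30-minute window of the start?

Over the interval, μ = 7.2 × 0.5 = 3.6 (a 30-minute window = 0.5 hours).
The fifth arrival falls in the interval iff at least 5 events occur there: P(S_5 ≤ t) = P(N ≥ 5) = 1 − P(N ≤ 4) ≈ 0.2936.

0.2936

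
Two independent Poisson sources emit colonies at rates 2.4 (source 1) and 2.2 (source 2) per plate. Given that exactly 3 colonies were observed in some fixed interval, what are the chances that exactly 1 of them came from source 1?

Given the total, each event is independently from source 1 with probability p = λ_1/(λ_1+λ_2) = 2.4/4.6 ≈ 0.5217.
So K ~ Binomial(3, 2.4/4.6): P(K = 1) = C(3,1) · (2.4/4.6)^1 · (2.2/4.6)^2 ≈ 0.3580.

0.3580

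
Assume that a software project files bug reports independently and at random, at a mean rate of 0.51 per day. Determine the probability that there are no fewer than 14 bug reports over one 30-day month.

0.6649

Over the interval, μ = 0.51 × 30 = 15.3 (a 30-day month = 30 days).
P(N ≥ 14) = 1 − P(N ≤ 13) = 1 − Σ_{j=0}^{13} e^(−μ) μ^j/j! ≈ 0.6649.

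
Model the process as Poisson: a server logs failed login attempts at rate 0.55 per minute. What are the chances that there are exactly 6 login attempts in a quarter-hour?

Over the interval, μ = 0.55 × 15 = 8.25 (a quarter-hour = 15 minutes).
P(N = 6) = e^(−μ) μ^6/6! = e^(−8.25) · 8.25^6/720 ≈ 0.1144.

0.1144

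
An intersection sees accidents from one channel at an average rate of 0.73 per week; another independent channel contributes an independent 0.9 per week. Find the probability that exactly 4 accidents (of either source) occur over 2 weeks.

0.1807

Independent Poisson processes superpose: combined rate λ = 0.73 + 0.9 = 1.63 per week.
Over the interval, μ = 1.63 × 2 = 3.26 (2 weeks).
P(N = 4) = e^(−3.26) · 3.26^4/4! ≈ 0.1807.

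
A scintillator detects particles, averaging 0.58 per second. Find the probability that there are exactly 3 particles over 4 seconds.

0.2045

Over the interval, μ = 0.58 × 4 = 2.32 (4 seconds).
P(N = 3) = e^(−μ) μ^3/3! = e^(−2.32) · 2.32^3/6 ≈ 0.2045.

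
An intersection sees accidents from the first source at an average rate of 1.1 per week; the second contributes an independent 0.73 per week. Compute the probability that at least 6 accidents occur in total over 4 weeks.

0.7383

Independent Poisson processes superpose: combined rate λ = 1.1 + 0.73 = 1.83 per week.
Over the interval, μ = 1.83 × 4 = 7.32 (4 weeks).
P(N ≥ 6) = 1 − P(N ≤ 5) ≈ 0.7383.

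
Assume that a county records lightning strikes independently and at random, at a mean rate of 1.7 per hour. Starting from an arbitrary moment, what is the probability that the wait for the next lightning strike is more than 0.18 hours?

The wait for the next event is exponential with rate λ = 1.7 per hour.
P(T > 0.18) = e^(−λt) = e^(−1.7 × 0.18) = e^(−0.306) ≈ 0.7364.

0.7364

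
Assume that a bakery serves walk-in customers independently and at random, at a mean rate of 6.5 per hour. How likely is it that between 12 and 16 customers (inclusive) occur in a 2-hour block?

0.4823

Over the interval, μ = 6.5 × 2 = 13 (a 2-hour block = 2 hours).
P(12 ≤ N ≤ 16) = Σ_{j=12}^{16} e^(−13) · 13^j/j! ≈ 0.4823.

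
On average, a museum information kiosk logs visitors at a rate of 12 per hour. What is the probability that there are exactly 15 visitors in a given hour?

With mean μ = 12 per hour,
P(N = 15) = e^(−μ) μ^15/15! = e^(−12) · 12^15/1307674368000 ≈ 0.0724.

0.0724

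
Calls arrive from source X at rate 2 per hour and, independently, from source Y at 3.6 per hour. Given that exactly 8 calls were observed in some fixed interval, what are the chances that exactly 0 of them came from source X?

0.0292

Given the total, each event is independently from source X with probability p = λ_X/(λ_X+λ_Y) = 2/5.6 ≈ 0.3571.
So K ~ Binomial(8, 2/5.6): P(K = 0) = C(8,0) · (2/5.6)^0 · (3.6/5.6)^8 ≈ 0.0292.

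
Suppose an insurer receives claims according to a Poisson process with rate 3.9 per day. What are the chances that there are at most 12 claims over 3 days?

Over the interval, μ = 3.9 × 3 = 11.7 (3 days).
P(N ≤ 12) = Σ_{j=0}^{12} e^(−μ) μ^j/j! ≈ 0.6102.

0.6102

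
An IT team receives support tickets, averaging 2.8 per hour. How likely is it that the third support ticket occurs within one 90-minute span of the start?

0.7898

Over the interval, μ = 2.8 × 1.5 = 4.2 (a 90-minute span = 1.5 hours).
The third arrival falls in the interval iff at least 3 events occur there: P(S_3 ≤ t) = P(N ≥ 3) = 1 − P(N ≤ 2) ≈ 0.7898.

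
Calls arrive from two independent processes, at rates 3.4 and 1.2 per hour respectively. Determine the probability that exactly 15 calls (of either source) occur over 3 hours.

Independent Poisson processes superpose: combined rate λ = 3.4 + 1.2 = 4.6 per hour.
Over the interval, μ = 4.6 × 3 = 13.8 (3 hours).
P(N = 15) = e^(−13.8) · 13.8^15/15! ≈ 0.0974.

0.0974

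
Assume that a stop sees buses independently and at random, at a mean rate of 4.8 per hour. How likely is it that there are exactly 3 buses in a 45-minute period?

Over the interval, μ = 4.8 × 0.75 = 3.6 (a 45-minute period = 0.75 hours).
P(N = 3) = e^(−μ) μ^3/3! = e^(−3.6) · 3.6^3/6 ≈ 0.2125.

0.2125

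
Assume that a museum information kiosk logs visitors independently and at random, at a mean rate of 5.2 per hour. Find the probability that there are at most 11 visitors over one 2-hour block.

Over the interval, μ = 5.2 × 2 = 10.4 (a 2-hour block = 2 hours).
P(N ≤ 11) = Σ_{j=0}^{11} e^(−μ) μ^j/j! ≈ 0.6505.

0.6505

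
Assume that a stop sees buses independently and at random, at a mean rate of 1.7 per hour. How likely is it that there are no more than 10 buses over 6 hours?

0.5580

Over the interval, μ = 1.7 × 6 = 10.2 (6 hours).
P(N ≤ 10) = Σ_{j=0}^{10} e^(−μ) μ^j/j! ≈ 0.5580.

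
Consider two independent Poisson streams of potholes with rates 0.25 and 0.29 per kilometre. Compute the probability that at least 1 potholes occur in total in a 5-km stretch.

Independent Poisson processes superpose: combined rate λ = 0.25 + 0.29 = 0.54 per kilometre.
Over the interval, μ = 0.54 × 5 = 2.7 (a 5-km stretch = 5 kilometres).
P(N ≥ 1) = 1 − P(N ≤ 0) ≈ 0.9328.

0.9328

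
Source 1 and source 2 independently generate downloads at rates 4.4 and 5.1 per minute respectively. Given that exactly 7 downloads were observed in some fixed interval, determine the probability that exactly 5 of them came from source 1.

0.1290

Given the total, each event is independently from source 1 with probability p = λ_1/(λ_1+λ_2) = 4.4/9.5 ≈ 0.4632.
So K ~ Binomial(7, 4.4/9.5): P(K = 5) = C(7,5) · (4.4/9.5)^5 · (5.1/9.5)^2 ≈ 0.1290.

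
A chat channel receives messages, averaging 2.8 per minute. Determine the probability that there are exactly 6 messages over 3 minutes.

Over the interval, μ = 2.8 × 3 = 8.4 (3 minutes).
P(N = 6) = e^(−μ) μ^6/6! = e^(−8.4) · 8.4^6/720 ≈ 0.1097.

0.1097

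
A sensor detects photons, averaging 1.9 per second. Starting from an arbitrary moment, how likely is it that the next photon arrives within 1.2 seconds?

0.8977

Inter-arrival times are exponential with rate λ = 1.9 per second.
P(T ≤ 1.2) = 1 − e^(−λt) = 1 − e^(−1.9 × 1.2) = 1 − e^(−2.28) ≈ 0.8977.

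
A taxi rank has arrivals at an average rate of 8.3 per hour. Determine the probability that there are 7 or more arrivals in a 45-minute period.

0.4298

Over the interval, μ = 8.3 × 0.75 = 6.225 (a 45-minute period = 0.75 hours).
P(N ≥ 7) = 1 − P(N ≤ 6) = 1 − Σ_{j=0}^{6} e^(−μ) μ^j/j! ≈ 0.4298.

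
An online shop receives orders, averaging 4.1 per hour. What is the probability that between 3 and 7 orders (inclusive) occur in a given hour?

0.7189

With mean μ = 4.1 per hour,
P(3 ≤ N ≤ 7) = Σ_{j=3}^{7} e^(−4.1) · 4.1^j/j! ≈ 0.7189.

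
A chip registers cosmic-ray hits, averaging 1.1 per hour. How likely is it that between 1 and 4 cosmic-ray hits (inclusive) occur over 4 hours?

Over the interval, μ = 1.1 × 4 = 4.4 (4 hours).
P(1 ≤ N ≤ 4) = Σ_{j=1}^{4} e^(−4.4) · 4.4^j/j! ≈ 0.5389.

0.5389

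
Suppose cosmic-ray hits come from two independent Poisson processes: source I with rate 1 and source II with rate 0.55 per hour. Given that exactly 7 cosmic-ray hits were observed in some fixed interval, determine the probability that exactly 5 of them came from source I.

0.2955

Given the total, each event is independently from source I with probability p = λ_I/(λ_I+λ_II) = 1/1.55 ≈ 0.6452.
So K ~ Binomial(7, 1/1.55): P(K = 5) = C(7,5) · (1/1.55)^5 · (0.55/1.55)^2 ≈ 0.2955.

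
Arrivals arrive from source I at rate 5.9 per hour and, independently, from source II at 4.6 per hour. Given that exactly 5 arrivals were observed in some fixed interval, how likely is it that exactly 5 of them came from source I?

Given the total, each event is independently from source I with probability p = λ_I/(λ_I+λ_II) = 5.9/10.5 ≈ 0.5619.
So K ~ Binomial(5, 5.9/10.5): P(K = 5) = C(5,5) · (5.9/10.5)^5 · (4.6/10.5)^0 ≈ 0.0560.

0.0560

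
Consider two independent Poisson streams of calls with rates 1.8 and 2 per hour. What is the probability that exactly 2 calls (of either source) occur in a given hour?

0.1615

Independent Poisson processes superpose: combined rate λ = 1.8 + 2 = 3.8 per hour.
So μ = 3.8.
P(N = 2) = e^(−3.8) · 3.8^2/2! ≈ 0.1615.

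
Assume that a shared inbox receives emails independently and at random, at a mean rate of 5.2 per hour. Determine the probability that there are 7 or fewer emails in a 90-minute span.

Over the interval, μ = 5.2 × 1.5 = 7.8 (a 90-minute span = 1.5 hours).
P(N ≤ 7) = Σ_{j=0}^{7} e^(−μ) μ^j/j! ≈ 0.4812.

0.4812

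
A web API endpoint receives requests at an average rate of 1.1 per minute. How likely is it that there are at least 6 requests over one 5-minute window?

0.4711

Over the interval, μ = 1.1 × 5 = 5.5 (a 5-minute window = 5 minutes).
P(N ≥ 6) = 1 − P(N ≤ 5) = 1 − Σ_{j=0}^{5} e^(−μ) μ^j/j! ≈ 0.4711.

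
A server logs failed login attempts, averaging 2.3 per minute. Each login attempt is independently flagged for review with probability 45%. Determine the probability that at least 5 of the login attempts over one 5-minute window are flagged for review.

Thinning: the login attempts that are flagged for review themselves form a Poisson process with rate 0.45 × 2.3 = 1.035 per minute.
Over the interval, μ = 1.035 × 5 = 5.175 (a 5-minute window = 5 minutes).
P(N ≥ 5) = 1 − P(N ≤ 4) ≈ 0.5897.

0.5897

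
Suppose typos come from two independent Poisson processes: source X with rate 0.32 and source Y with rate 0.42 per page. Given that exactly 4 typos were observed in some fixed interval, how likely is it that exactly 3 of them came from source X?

Given the total, each event is independently from source X with probability p = λ_X/(λ_X+λ_Y) = 0.32/0.74 ≈ 0.4324.
So K ~ Binomial(4, 0.32/0.74): P(K = 3) = C(4,3) · (0.32/0.74)^3 · (0.42/0.74)^1 ≈ 0.1836.

0.1836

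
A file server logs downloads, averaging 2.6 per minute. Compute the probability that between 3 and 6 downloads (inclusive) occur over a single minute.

With mean μ = 2.6 per minute,
P(3 ≤ N ≤ 6) = Σ_{j=3}^{6} e^(−2.6) · 2.6^j/j! ≈ 0.4644.

0.4644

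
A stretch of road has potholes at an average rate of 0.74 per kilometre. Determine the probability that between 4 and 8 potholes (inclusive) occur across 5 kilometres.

Over the interval, μ = 0.74 × 5 = 3.7 (5 kilometres).
P(4 ≤ N ≤ 8) = Σ_{j=4}^{8} e^(−3.7) · 3.7^j/j! ≈ 0.4921.

0.4921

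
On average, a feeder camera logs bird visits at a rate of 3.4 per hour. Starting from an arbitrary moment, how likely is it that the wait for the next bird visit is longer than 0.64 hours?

0.1135

The wait for the next event is exponential with rate λ = 3.4 per hour.
P(T > 0.64) = e^(−λt) = e^(−3.4 × 0.64) = e^(−2.176) ≈ 0.1135.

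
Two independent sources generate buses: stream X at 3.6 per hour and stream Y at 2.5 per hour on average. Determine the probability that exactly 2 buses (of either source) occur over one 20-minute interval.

0.2706

Independent Poisson processes superpose: combined rate λ = 3.6 + 2.5 = 6.1 per hour.
Over the interval, μ = 6.1 × 1/3 ≈ 2.03333 (a 20-minute interval = 1/3 hours).
P(N = 2) = e^(−2.03333) · 2.03333^2/2! ≈ 0.2706.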